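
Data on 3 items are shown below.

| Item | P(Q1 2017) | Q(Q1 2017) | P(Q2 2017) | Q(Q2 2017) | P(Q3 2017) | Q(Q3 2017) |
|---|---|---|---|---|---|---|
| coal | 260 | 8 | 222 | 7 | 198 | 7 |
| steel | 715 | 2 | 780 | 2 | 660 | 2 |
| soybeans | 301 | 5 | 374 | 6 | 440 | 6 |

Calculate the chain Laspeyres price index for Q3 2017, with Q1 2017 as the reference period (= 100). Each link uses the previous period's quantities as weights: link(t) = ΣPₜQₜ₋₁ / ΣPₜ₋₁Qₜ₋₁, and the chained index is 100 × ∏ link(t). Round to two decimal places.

Link Q1 2017→Q2 2017:
ΣP(Q2 2017)Q(Q1 2017) = 222×8 + 780×2 + 374×5 = 1776 + 1560 + 1870 = 5206
ΣP(Q1 2017)Q(Q1 2017) = 260×8 + 715×2 + 301×5 = 2080 + 1430 + 1505 = 5015
link = 5206/5015 = 1.038086
Link Q2 2017→Q3 2017:
ΣP(Q3 2017)Q(Q2 2017) = 198×7 + 660×2 + 440×6 = 1386 + 1320 + 2640 = 5346
ΣP(Q2 2017)Q(Q2 2017) = 222×7 + 780×2 + 374×6 = 1554 + 1560 + 2244 = 5358
link = 5346/5358 = 0.997760
Chained index = 100 × 1.038086 × 0.997760 = 103.5761

103.58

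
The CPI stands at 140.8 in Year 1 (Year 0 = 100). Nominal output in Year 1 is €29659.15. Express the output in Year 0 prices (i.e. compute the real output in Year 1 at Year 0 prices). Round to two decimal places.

Real = Nominal ÷ (Index/100) = 29659.15 ÷ (140.8/100)
     = 29659.15 ÷ 1.408 = 21064.7372

21064.74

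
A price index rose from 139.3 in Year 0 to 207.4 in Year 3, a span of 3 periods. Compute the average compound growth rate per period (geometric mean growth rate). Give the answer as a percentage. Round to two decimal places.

Growth factor = (207.4/139.3)^(1/3) = (1.488873)^(1/3) = 1.141877
Growth rate = 1.141877 − 1 = 0.141877 = 14.1877%

14.19%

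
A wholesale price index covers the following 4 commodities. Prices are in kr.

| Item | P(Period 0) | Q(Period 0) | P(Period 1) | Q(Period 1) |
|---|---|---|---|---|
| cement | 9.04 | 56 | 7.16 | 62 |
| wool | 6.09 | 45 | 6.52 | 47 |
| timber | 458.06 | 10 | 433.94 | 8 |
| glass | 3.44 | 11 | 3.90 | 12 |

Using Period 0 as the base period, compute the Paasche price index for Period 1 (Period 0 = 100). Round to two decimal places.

93.77

Paasche price index uses current-period quantities as weights.
ΣP(Period 1)·Q(Period 1) = 7.16×62 + 6.52×47 + 433.94×8 + 3.90×12 = 443.92 + 306.44 + 3471.52 + 46.8 = 4268.68
ΣP(Period 0)·Q(Period 1) = 9.04×62 + 6.09×47 + 458.06×8 + 3.44×12 = 560.48 + 286.23 + 3664.48 + 41.28 = 4552.47
Index = 4268.68 / 4552.47 × 100 = 93.7662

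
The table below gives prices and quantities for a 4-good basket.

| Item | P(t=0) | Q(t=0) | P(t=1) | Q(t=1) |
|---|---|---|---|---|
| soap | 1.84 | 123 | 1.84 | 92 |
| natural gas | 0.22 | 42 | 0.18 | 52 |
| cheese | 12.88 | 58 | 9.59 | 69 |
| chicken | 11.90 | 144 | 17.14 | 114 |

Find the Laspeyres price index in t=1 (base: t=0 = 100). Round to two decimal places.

Laspeyres price index uses base-period quantities as weights.
ΣP(t=1)·Q(t=0) = 1.84×123 + 0.18×42 + 9.59×58 + 17.14×144 = 226.32 + 7.56 + 556.22 + 2468.16 = 3258.26
ΣP(t=0)·Q(t=0) = 1.84×123 + 0.22×42 + 12.88×58 + 11.90×144 = 226.32 + 9.24 + 747.04 + 1713.6 = 2696.2
Index = 3258.26 / 2696.2 × 100 = 120.8464

120.85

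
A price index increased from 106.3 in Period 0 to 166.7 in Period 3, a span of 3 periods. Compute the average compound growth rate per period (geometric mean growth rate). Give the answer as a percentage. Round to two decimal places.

Growth factor = (166.7/106.3)^(1/3) = (1.568203)^(1/3) = 1.161807
Growth rate = 1.161807 − 1 = 0.161807 = 16.1807%

16.18%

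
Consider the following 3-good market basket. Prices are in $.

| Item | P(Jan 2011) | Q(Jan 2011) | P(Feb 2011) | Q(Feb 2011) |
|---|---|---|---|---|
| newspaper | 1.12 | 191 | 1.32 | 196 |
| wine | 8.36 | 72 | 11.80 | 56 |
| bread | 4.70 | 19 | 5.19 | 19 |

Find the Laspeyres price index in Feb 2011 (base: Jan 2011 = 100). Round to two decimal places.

132.61

Laspeyres price index uses base-period quantities as weights.
ΣP(Feb 2011)·Q(Jan 2011) = 1.32×191 + 11.80×72 + 5.19×19 = 252.12 + 849.6 + 98.61 = 1200.33
ΣP(Jan 2011)·Q(Jan 2011) = 1.12×191 + 8.36×72 + 4.70×19 = 213.92 + 601.92 + 89.3 = 905.14
Index = 1200.33 / 905.14 × 100 = 132.6126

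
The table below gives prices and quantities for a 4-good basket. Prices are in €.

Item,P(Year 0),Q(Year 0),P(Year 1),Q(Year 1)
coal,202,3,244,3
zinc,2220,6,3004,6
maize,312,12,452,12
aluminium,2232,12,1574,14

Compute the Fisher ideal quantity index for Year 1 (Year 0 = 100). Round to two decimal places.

Laspeyres component (base-period weights):
ΣP(Year 0)Q(Year 1) = 202×3 + 2220×6 + 312×12 + 2232×14 = 606 + 13320 + 3744 + 31248 = 48918
ΣP(Year 0)Q(Year 0) = 202×3 + 2220×6 + 312×12 + 2232×12 = 606 + 13320 + 3744 + 26784 = 44454
L = 48918 / 44454 × 100 = 110.0418
Paasche component (current-period weights):
ΣP(Year 1)Q(Year 1) = 244×3 + 3004×6 + 452×12 + 1574×14 = 732 + 18024 + 5424 + 22036 = 46216
ΣP(Year 1)Q(Year 0) = 244×3 + 3004×6 + 452×12 + 1574×12 = 732 + 18024 + 5424 + 18888 = 43068
P = 46216 / 43068 × 100 = 107.3094
Fisher = √(L × P) = √(110.0418 × 107.3094) = 108.6670

108.67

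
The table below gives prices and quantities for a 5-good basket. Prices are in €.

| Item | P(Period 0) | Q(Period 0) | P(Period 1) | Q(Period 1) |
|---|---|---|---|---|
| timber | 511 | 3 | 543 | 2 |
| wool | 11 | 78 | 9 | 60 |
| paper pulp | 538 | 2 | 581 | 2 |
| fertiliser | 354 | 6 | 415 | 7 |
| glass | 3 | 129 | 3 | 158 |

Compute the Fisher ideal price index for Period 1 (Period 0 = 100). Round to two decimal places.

Laspeyres component (base-period weights):
ΣP(Period 1)Q(Period 0) = 543×3 + 9×78 + 581×2 + 415×6 + 3×129 = 1629 + 702 + 1162 + 2490 + 387 = 6370
ΣP(Period 0)Q(Period 0) = 511×3 + 11×78 + 538×2 + 354×6 + 3×129 = 1533 + 858 + 1076 + 2124 + 387 = 5978
L = 6370 / 5978 × 100 = 106.5574
Paasche component (current-period weights):
ΣP(Period 1)Q(Period 1) = 543×2 + 9×60 + 581×2 + 415×7 + 3×158 = 1086 + 540 + 1162 + 2905 + 474 = 6167
ΣP(Period 0)Q(Period 1) = 511×2 + 11×60 + 538×2 + 354×7 + 3×158 = 1022 + 660 + 1076 + 2478 + 474 = 5710
P = 6167 / 5710 × 100 = 108.0035
Fisher = √(L × P) = √(106.5574 × 108.0035) = 107.2780

107.28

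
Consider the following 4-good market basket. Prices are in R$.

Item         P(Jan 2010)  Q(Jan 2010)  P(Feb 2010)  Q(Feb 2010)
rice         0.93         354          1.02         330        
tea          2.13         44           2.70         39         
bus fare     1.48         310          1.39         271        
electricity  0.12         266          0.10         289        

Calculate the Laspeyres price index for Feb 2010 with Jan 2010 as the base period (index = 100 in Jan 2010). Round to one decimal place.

102.6

Laspeyres price index uses base-period quantities as weights.
ΣP(Feb 2010)·Q(Jan 2010) = 1.02×354 + 2.70×44 + 1.39×310 + 0.10×266 = 361.08 + 118.8 + 430.9 + 26.6 = 937.38
ΣP(Jan 2010)·Q(Jan 2010) = 0.93×354 + 2.13×44 + 1.48×310 + 0.12×266 = 329.22 + 93.72 + 458.8 + 31.92 = 913.66
Index = 937.38 / 913.66 × 100 = 102.5962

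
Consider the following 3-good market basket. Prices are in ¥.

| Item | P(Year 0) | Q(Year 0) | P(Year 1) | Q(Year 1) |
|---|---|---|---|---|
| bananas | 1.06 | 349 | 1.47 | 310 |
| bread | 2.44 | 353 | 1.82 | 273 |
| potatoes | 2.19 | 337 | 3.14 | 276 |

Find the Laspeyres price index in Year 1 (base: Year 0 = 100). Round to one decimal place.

Laspeyres price index uses base-period quantities as weights.
ΣP(Year 1)·Q(Year 0) = 1.47×349 + 1.82×353 + 3.14×337 = 513.03 + 642.46 + 1058.18 = 2213.67
ΣP(Year 0)·Q(Year 0) = 1.06×349 + 2.44×353 + 2.19×337 = 369.94 + 861.32 + 738.03 = 1969.29
Index = 2213.67 / 1969.29 × 100 = 112.4095

112.4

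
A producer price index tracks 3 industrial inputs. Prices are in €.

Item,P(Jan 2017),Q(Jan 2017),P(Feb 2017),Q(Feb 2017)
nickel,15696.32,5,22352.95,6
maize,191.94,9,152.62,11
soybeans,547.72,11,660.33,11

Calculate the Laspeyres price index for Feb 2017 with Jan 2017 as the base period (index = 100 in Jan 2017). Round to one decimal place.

139.6

Laspeyres price index uses base-period quantities as weights.
ΣP(Feb 2017)·Q(Jan 2017) = 22352.95×5 + 152.62×9 + 660.33×11 = 111764.75 + 1373.58 + 7263.63 = 120401.96
ΣP(Jan 2017)·Q(Jan 2017) = 15696.32×5 + 191.94×9 + 547.72×11 = 78481.6 + 1727.46 + 6024.92 = 86233.98
Index = 120401.96 / 86233.98 × 100 = 139.6224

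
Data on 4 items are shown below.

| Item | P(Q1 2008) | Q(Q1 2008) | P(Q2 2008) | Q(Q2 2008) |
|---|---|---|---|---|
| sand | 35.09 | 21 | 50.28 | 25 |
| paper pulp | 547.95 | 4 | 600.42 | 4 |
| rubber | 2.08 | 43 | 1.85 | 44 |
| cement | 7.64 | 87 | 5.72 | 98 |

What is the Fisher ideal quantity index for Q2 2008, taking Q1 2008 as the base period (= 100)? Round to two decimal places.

106.37

Laspeyres component (base-period weights):
ΣP(Q1 2008)Q(Q2 2008) = 35.09×25 + 547.95×4 + 2.08×44 + 7.64×98 = 877.25 + 2191.8 + 91.52 + 748.72 = 3909.29
ΣP(Q1 2008)Q(Q1 2008) = 35.09×21 + 547.95×4 + 2.08×43 + 7.64×87 = 736.89 + 2191.8 + 89.44 + 664.68 = 3682.81
L = 3909.29 / 3682.81 × 100 = 106.1497
Paasche component (current-period weights):
ΣP(Q2 2008)Q(Q2 2008) = 50.28×25 + 600.42×4 + 1.85×44 + 5.72×98 = 1257 + 2401.68 + 81.4 + 560.56 = 4300.64
ΣP(Q2 2008)Q(Q1 2008) = 50.28×21 + 600.42×4 + 1.85×43 + 5.72×87 = 1055.88 + 2401.68 + 79.55 + 497.64 = 4034.75
P = 4300.64 / 4034.75 × 100 = 106.5900
Fisher = √(L × P) = √(106.1497 × 106.5900) = 106.3696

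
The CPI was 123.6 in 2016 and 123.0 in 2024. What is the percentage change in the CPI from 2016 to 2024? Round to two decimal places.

-0.49%

Change = (123.0 − 123.6) / 123.6 × 100
       = -0.6 / 123.6 × 100 = -0.4854%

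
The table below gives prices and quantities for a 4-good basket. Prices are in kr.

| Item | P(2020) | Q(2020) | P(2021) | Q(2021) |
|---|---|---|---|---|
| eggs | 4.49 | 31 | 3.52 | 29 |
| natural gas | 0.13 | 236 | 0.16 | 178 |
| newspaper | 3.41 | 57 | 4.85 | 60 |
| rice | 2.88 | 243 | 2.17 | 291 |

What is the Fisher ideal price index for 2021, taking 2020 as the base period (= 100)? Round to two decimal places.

88.69

Laspeyres component (base-period weights):
ΣP(2021)Q(2020) = 3.52×31 + 0.16×236 + 4.85×57 + 2.17×243 = 109.12 + 37.76 + 276.45 + 527.31 = 950.64
ΣP(2020)Q(2020) = 4.49×31 + 0.13×236 + 3.41×57 + 2.88×243 = 139.19 + 30.68 + 194.37 + 699.84 = 1064.08
L = 950.64 / 1064.08 × 100 = 89.3391
Paasche component (current-period weights):
ΣP(2021)Q(2021) = 3.52×29 + 0.16×178 + 4.85×60 + 2.17×291 = 102.08 + 28.48 + 291 + 631.47 = 1053.03
ΣP(2020)Q(2021) = 4.49×29 + 0.13×178 + 3.41×60 + 2.88×291 = 130.21 + 23.14 + 204.6 + 838.08 = 1196.03
P = 1053.03 / 1196.03 × 100 = 88.0438
Fisher = √(L × P) = √(89.3391 × 88.0438) = 88.6891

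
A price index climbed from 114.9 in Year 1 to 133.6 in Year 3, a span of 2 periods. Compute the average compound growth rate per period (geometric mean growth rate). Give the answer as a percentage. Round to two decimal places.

7.83%

Growth factor = (133.6/114.9)^(1/2) = (1.162750)^(1/2) = 1.078309
Growth rate = 1.078309 − 1 = 0.078309 = 7.8309%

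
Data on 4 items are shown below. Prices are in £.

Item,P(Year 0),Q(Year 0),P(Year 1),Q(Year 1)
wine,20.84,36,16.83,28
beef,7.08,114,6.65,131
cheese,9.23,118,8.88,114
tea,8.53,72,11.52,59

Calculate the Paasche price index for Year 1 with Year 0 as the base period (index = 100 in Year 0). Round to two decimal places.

98.95

Paasche price index uses current-period quantities as weights.
ΣP(Year 1)·Q(Year 1) = 16.83×28 + 6.65×131 + 8.88×114 + 11.52×59 = 471.24 + 871.15 + 1012.32 + 679.68 = 3034.39
ΣP(Year 0)·Q(Year 1) = 20.84×28 + 7.08×131 + 9.23×114 + 8.53×59 = 583.52 + 927.48 + 1052.22 + 503.27 = 3066.49
Index = 3034.39 / 3066.49 × 100 = 98.9532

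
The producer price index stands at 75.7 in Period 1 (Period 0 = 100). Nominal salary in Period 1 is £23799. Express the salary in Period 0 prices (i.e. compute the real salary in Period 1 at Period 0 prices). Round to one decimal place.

Real = Nominal ÷ (Index/100) = 23799 ÷ (75.7/100)
     = 23799 ÷ 0.757 = 31438.5733

31438.6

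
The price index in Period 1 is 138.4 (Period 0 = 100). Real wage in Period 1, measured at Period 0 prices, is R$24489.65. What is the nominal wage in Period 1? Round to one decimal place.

33893.7

Nominal = Real × (Index/100) = 24489.65 × (138.4/100)
        = 24489.65 × 1.384 = 33893.6756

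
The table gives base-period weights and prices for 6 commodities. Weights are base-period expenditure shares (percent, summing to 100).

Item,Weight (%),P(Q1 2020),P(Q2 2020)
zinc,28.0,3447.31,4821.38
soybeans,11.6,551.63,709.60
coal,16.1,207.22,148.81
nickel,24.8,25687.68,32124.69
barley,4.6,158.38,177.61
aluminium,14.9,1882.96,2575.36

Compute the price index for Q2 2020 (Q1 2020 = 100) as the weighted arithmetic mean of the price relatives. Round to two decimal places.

zinc: 28.0 × (4821.38/3447.31) = 28.0 × 1.398592 = 39.1606
soybeans: 11.6 × (709.60/551.63) = 11.6 × 1.286369 = 14.9219
coal: 16.1 × (148.81/207.22) = 16.1 × 0.718126 = 11.5618
nickel: 24.8 × (32124.69/25687.68) = 24.8 × 1.250587 = 31.0146
barley: 4.6 × (177.61/158.38) = 4.6 × 1.121417 = 5.1585
aluminium: 14.9 × (2575.36/1882.96) = 14.9 × 1.367719 = 20.3790
Index = Σ wᵢ·(p₁ᵢ/p₀ᵢ) = 39.1606 + 14.9219 + 11.5618 + 31.0146 + 5.1585 + 20.3790 = 122.1964

122.20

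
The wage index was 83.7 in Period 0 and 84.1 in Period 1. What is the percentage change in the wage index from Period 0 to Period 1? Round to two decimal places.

Change = (84.1 − 83.7) / 83.7 × 100
       = 0.4 / 83.7 × 100 = 0.4779%

0.48%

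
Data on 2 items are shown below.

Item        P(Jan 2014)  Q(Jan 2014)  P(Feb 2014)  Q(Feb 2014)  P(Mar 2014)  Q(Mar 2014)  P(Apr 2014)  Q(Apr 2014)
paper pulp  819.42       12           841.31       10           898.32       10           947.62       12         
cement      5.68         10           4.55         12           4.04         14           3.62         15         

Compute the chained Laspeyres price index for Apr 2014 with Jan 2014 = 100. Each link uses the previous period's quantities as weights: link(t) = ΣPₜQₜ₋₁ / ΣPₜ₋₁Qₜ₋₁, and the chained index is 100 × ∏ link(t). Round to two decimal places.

115.27

Link Jan 2014→Feb 2014:
ΣP(Feb 2014)Q(Jan 2014) = 841.31×12 + 4.55×10 = 10095.72 + 45.5 = 10141.22
ΣP(Jan 2014)Q(Jan 2014) = 819.42×12 + 5.68×10 = 9833.04 + 56.8 = 9889.84
link = 10141.22/9889.84 = 1.025418
Link Feb 2014→Mar 2014:
ΣP(Mar 2014)Q(Feb 2014) = 898.32×10 + 4.04×12 = 8983.2 + 48.48 = 9031.68
ΣP(Feb 2014)Q(Feb 2014) = 841.31×10 + 4.55×12 = 8413.1 + 54.6 = 8467.7
link = 9031.68/8467.7 = 1.066604
Link Mar 2014→Apr 2014:
ΣP(Apr 2014)Q(Mar 2014) = 947.62×10 + 3.62×14 = 9476.2 + 50.68 = 9526.88
ΣP(Mar 2014)Q(Mar 2014) = 898.32×10 + 4.04×14 = 8983.2 + 56.56 = 9039.76
link = 9526.88/9039.76 = 1.053886
Chained index = 100 × 1.025418 × 1.066604 × 1.053886 = 115.2651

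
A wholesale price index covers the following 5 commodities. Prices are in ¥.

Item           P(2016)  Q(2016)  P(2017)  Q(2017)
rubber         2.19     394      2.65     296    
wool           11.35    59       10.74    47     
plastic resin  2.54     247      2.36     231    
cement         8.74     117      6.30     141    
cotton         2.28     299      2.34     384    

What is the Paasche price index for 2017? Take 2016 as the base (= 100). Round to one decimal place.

Paasche price index uses current-period quantities as weights.
ΣP(2017)·Q(2017) = 2.65×296 + 10.74×47 + 2.36×231 + 6.30×141 + 2.34×384 = 784.4 + 504.78 + 545.16 + 888.3 + 898.56 = 3621.2
ΣP(2016)·Q(2017) = 2.19×296 + 11.35×47 + 2.54×231 + 8.74×141 + 2.28×384 = 648.24 + 533.45 + 586.74 + 1232.34 + 875.52 = 3876.29
Index = 3621.2 / 3876.29 × 100 = 93.4192

93.4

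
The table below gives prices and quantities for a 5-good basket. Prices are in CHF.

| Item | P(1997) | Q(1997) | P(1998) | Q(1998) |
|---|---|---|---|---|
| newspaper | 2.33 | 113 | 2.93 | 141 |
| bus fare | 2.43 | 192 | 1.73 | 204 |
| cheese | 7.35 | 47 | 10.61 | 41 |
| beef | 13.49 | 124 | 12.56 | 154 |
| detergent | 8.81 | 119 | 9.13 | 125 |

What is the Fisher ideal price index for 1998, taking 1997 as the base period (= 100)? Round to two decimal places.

Laspeyres component (base-period weights):
ΣP(1998)Q(1997) = 2.93×113 + 1.73×192 + 10.61×47 + 12.56×124 + 9.13×119 = 331.09 + 332.16 + 498.67 + 1557.44 + 1086.47 = 3805.83
ΣP(1997)Q(1997) = 2.33×113 + 2.43×192 + 7.35×47 + 13.49×124 + 8.81×119 = 263.29 + 466.56 + 345.45 + 1672.76 + 1048.39 = 3796.45
L = 3805.83 / 3796.45 × 100 = 100.2471
Paasche component (current-period weights):
ΣP(1998)Q(1998) = 2.93×141 + 1.73×204 + 10.61×41 + 12.56×154 + 9.13×125 = 413.13 + 352.92 + 435.01 + 1934.24 + 1141.25 = 4276.55
ΣP(1997)Q(1998) = 2.33×141 + 2.43×204 + 7.35×41 + 13.49×154 + 8.81×125 = 328.53 + 495.72 + 301.35 + 2077.46 + 1101.25 = 4304.31
P = 4276.55 / 4304.31 × 100 = 99.3551
Fisher = √(L × P) = √(100.2471 × 99.3551) = 99.8001

99.80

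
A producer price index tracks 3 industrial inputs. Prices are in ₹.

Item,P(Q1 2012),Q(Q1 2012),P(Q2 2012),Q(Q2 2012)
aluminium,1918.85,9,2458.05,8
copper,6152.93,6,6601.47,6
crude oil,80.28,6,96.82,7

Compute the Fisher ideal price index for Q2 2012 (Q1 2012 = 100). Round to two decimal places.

Laspeyres component (base-period weights):
ΣP(Q2 2012)Q(Q1 2012) = 2458.05×9 + 6601.47×6 + 96.82×6 = 22122.45 + 39608.82 + 580.92 = 62312.19
ΣP(Q1 2012)Q(Q1 2012) = 1918.85×9 + 6152.93×6 + 80.28×6 = 17269.65 + 36917.58 + 481.68 = 54668.91
L = 62312.19 / 54668.91 × 100 = 113.9810
Paasche component (current-period weights):
ΣP(Q2 2012)Q(Q2 2012) = 2458.05×8 + 6601.47×6 + 96.82×7 = 19664.4 + 39608.82 + 677.74 = 59950.96
ΣP(Q1 2012)Q(Q2 2012) = 1918.85×8 + 6152.93×6 + 80.28×7 = 15350.8 + 36917.58 + 561.96 = 52830.34
P = 59950.96 / 52830.34 × 100 = 113.4783
Fisher = √(L × P) = √(113.9810 × 113.4783) = 113.7294

113.73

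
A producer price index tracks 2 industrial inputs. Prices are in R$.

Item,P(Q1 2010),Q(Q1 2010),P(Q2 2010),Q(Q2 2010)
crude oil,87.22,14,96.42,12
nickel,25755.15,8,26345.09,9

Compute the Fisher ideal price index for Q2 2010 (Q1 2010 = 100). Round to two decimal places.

102.33

Laspeyres component (base-period weights):
ΣP(Q2 2010)Q(Q1 2010) = 96.42×14 + 26345.09×8 = 1349.88 + 210760.72 = 212110.6
ΣP(Q1 2010)Q(Q1 2010) = 87.22×14 + 25755.15×8 = 1221.08 + 206041.2 = 207262.28
L = 212110.6 / 207262.28 × 100 = 102.3392
Paasche component (current-period weights):
ΣP(Q2 2010)Q(Q2 2010) = 96.42×12 + 26345.09×9 = 1157.04 + 237105.81 = 238262.85
ΣP(Q1 2010)Q(Q2 2010) = 87.22×12 + 25755.15×9 = 1046.64 + 231796.35 = 232842.99
P = 238262.85 / 232842.99 × 100 = 102.3277
Fisher = √(L × P) = √(102.3392 × 102.3277) = 102.3335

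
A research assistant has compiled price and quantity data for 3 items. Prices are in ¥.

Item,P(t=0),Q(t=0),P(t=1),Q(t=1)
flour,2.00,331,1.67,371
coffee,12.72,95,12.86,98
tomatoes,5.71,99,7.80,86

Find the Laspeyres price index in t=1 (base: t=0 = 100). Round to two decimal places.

Laspeyres price index uses base-period quantities as weights.
ΣP(t=1)·Q(t=0) = 1.67×331 + 12.86×95 + 7.80×99 = 552.77 + 1221.7 + 772.2 = 2546.67
ΣP(t=0)·Q(t=0) = 2.00×331 + 12.72×95 + 5.71×99 = 662 + 1208.4 + 565.29 = 2435.69
Index = 2546.67 / 2435.69 × 100 = 104.5564

104.56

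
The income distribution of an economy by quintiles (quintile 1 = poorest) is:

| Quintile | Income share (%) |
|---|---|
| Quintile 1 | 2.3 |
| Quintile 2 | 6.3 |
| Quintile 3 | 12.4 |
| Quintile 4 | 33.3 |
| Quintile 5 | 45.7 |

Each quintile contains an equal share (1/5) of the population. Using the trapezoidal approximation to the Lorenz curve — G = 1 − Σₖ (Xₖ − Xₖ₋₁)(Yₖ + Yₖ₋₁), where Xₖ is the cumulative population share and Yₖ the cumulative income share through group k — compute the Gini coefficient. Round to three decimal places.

0.455

Cumulative income shares Yₖ: 0.0230, 0.0860, 0.2100, 0.5430, 1.0000
Σ (Xₖ−Xₖ₋₁)(Yₖ+Yₖ₋₁) = (1/5)(0.0230+0.0000) + (1/5)(0.0860+0.0230) + (1/5)(0.2100+0.0860) + (1/5)(0.5430+0.2100) + (1/5)(1.0000+0.5430)
  = 0.0046 + 0.0218 + 0.0592 + 0.1506 + 0.3086 = 0.5448
G = 1 − 0.5448 = 0.4552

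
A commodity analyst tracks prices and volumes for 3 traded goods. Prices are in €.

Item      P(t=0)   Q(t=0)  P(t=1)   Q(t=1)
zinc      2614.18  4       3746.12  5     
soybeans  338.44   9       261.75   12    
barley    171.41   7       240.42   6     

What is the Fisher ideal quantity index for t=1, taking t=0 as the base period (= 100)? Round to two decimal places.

Laspeyres component (base-period weights):
ΣP(t=0)Q(t=1) = 2614.18×5 + 338.44×12 + 171.41×6 = 13070.9 + 4061.28 + 1028.46 = 18160.64
ΣP(t=0)Q(t=0) = 2614.18×4 + 338.44×9 + 171.41×7 = 10456.72 + 3045.96 + 1199.87 = 14702.55
L = 18160.64 / 14702.55 × 100 = 123.5203
Paasche component (current-period weights):
ΣP(t=1)Q(t=1) = 3746.12×5 + 261.75×12 + 240.42×6 = 18730.6 + 3141 + 1442.52 = 23314.12
ΣP(t=1)Q(t=0) = 3746.12×4 + 261.75×9 + 240.42×7 = 14984.48 + 2355.75 + 1682.94 = 19023.17
P = 23314.12 / 19023.17 × 100 = 122.5564
Fisher = √(L × P) = √(123.5203 × 122.5564) = 123.0374

123.04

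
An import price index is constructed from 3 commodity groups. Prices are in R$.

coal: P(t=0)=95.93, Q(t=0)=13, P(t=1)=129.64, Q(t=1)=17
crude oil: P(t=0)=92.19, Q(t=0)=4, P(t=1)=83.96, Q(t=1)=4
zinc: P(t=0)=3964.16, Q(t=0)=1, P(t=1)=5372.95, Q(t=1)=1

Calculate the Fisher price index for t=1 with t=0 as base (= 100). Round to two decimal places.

Laspeyres component (base-period weights):
ΣP(t=1)Q(t=0) = 129.64×13 + 83.96×4 + 5372.95×1 = 1685.32 + 335.84 + 5372.95 = 7394.11
ΣP(t=0)Q(t=0) = 95.93×13 + 92.19×4 + 3964.16×1 = 1247.09 + 368.76 + 3964.16 = 5580.01
L = 7394.11 / 5580.01 × 100 = 132.5107
Paasche component (current-period weights):
ΣP(t=1)Q(t=1) = 129.64×17 + 83.96×4 + 5372.95×1 = 2203.88 + 335.84 + 5372.95 = 7912.67
ΣP(t=0)Q(t=1) = 95.93×17 + 92.19×4 + 3964.16×1 = 1630.81 + 368.76 + 3964.16 = 5963.73
P = 7912.67 / 5963.73 × 100 = 132.6799
Fisher = √(L × P) = √(132.5107 × 132.6799) = 132.5953

132.60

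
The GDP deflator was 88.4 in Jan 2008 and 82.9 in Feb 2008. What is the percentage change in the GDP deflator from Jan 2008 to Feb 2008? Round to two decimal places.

Change = (82.9 − 88.4) / 88.4 × 100
       = -5.5 / 88.4 × 100 = -6.2217%

-6.22%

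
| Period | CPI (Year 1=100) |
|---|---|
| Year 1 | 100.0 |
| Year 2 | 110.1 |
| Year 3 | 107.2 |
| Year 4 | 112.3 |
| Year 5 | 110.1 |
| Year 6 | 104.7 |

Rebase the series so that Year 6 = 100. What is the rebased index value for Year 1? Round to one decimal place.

95.5

Rebased(Year 1) = 100.0 / 104.7 × 100 = 95.5110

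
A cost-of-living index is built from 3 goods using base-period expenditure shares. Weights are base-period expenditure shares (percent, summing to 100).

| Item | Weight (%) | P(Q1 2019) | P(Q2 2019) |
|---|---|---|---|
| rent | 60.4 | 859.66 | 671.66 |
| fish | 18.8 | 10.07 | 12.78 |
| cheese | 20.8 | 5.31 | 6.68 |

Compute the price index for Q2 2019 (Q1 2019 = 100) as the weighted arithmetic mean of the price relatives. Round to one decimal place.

97.2

rent: 60.4 × (671.66/859.66) = 60.4 × 0.781309 = 47.1911
fish: 18.8 × (12.78/10.07) = 18.8 × 1.269116 = 23.8594
cheese: 20.8 × (6.68/5.31) = 20.8 × 1.258004 = 26.1665
Index = Σ wᵢ·(p₁ᵢ/p₀ᵢ) = 47.1911 + 23.8594 + 26.1665 = 97.2169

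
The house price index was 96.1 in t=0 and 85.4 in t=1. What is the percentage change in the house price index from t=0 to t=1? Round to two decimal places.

-11.13%

Change = (85.4 − 96.1) / 96.1 × 100
       = -10.7 / 96.1 × 100 = -11.1342%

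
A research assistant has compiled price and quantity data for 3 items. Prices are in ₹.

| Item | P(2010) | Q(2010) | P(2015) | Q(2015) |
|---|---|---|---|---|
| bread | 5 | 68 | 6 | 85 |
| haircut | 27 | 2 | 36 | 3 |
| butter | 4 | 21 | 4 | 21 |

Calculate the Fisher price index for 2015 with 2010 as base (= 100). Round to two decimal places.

118.49

Laspeyres component (base-period weights):
ΣP(2015)Q(2010) = 6×68 + 36×2 + 4×21 = 408 + 72 + 84 = 564
ΣP(2010)Q(2010) = 5×68 + 27×2 + 4×21 = 340 + 54 + 84 = 478
L = 564 / 478 × 100 = 117.9916
Paasche component (current-period weights):
ΣP(2015)Q(2015) = 6×85 + 36×3 + 4×21 = 510 + 108 + 84 = 702
ΣP(2010)Q(2015) = 5×85 + 27×3 + 4×21 = 425 + 81 + 84 = 590
P = 702 / 590 × 100 = 118.9831
Fisher = √(L × P) = √(117.9916 × 118.9831) = 118.4863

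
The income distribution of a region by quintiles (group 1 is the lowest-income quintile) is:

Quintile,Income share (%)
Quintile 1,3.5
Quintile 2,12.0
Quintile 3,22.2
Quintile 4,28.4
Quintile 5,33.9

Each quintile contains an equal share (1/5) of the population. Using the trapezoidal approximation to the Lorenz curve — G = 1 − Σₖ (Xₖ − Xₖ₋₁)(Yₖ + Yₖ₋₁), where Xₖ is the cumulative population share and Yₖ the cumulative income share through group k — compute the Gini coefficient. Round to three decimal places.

0.309

Cumulative income shares Yₖ: 0.0350, 0.1550, 0.3770, 0.6610, 1.0000
Σ (Xₖ−Xₖ₋₁)(Yₖ+Yₖ₋₁) = (1/5)(0.0350+0.0000) + (1/5)(0.1550+0.0350) + (1/5)(0.3770+0.1550) + (1/5)(0.6610+0.3770) + (1/5)(1.0000+0.6610)
  = 0.0070 + 0.0380 + 0.1064 + 0.2076 + 0.3322 = 0.6912
G = 1 − 0.6912 = 0.3088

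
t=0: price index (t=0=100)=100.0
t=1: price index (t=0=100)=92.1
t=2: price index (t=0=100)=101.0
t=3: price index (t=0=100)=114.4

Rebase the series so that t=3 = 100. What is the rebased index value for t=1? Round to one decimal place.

Rebased(t=1) = 92.1 / 114.4 × 100 = 80.5070

80.5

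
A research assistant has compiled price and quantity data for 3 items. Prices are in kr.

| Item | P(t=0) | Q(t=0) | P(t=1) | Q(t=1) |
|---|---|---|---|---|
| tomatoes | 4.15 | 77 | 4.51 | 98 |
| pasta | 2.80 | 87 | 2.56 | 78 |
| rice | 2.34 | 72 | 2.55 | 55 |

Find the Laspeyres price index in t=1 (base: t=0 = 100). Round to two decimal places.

Laspeyres price index uses base-period quantities as weights.
ΣP(t=1)·Q(t=0) = 4.51×77 + 2.56×87 + 2.55×72 = 347.27 + 222.72 + 183.6 = 753.59
ΣP(t=0)·Q(t=0) = 4.15×77 + 2.80×87 + 2.34×72 = 319.55 + 243.6 + 168.48 = 731.63
Index = 753.59 / 731.63 × 100 = 103.0015

103.00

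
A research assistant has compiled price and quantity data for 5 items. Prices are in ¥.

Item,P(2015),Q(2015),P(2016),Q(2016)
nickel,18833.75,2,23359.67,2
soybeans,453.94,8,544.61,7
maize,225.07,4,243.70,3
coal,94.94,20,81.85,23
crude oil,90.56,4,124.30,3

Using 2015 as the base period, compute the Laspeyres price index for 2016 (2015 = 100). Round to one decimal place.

Laspeyres price index uses base-period quantities as weights.
ΣP(2016)·Q(2015) = 23359.67×2 + 544.61×8 + 243.70×4 + 81.85×20 + 124.30×4 = 46719.34 + 4356.88 + 974.8 + 1637 + 497.2 = 54185.22
ΣP(2015)·Q(2015) = 18833.75×2 + 453.94×8 + 225.07×4 + 94.94×20 + 90.56×4 = 37667.5 + 3631.52 + 900.28 + 1898.8 + 362.24 = 44460.34
Index = 54185.22 / 44460.34 × 100 = 121.8732

121.9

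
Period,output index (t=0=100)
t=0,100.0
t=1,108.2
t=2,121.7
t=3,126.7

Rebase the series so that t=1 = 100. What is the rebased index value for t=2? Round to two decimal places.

112.48

Rebased(t=2) = 121.7 / 108.2 × 100 = 112.4769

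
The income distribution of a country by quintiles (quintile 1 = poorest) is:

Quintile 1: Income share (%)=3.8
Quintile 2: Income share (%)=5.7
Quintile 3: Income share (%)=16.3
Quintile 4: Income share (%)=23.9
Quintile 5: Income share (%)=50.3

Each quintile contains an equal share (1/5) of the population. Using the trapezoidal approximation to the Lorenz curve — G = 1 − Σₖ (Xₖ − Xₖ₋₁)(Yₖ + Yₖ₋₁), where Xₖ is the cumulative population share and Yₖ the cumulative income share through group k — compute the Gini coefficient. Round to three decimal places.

0.445

Cumulative income shares Yₖ: 0.0380, 0.0950, 0.2580, 0.4970, 1.0000
Σ (Xₖ−Xₖ₋₁)(Yₖ+Yₖ₋₁) = (1/5)(0.0380+0.0000) + (1/5)(0.0950+0.0380) + (1/5)(0.2580+0.0950) + (1/5)(0.4970+0.2580) + (1/5)(1.0000+0.4970)
  = 0.0076 + 0.0266 + 0.0706 + 0.1510 + 0.2994 = 0.5552
G = 1 − 0.5552 = 0.4448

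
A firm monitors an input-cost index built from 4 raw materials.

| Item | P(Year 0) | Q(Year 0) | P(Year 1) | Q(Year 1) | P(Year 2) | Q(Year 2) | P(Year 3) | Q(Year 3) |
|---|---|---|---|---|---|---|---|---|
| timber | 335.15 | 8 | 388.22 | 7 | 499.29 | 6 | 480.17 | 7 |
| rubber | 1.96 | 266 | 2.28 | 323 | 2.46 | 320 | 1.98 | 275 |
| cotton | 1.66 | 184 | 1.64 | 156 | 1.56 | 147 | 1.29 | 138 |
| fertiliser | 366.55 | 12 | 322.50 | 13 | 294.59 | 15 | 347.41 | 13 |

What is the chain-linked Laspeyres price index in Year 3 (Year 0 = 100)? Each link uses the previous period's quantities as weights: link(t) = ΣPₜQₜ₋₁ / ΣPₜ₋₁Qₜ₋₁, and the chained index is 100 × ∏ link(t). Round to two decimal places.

Link Year 0→Year 1:
ΣP(Year 1)Q(Year 0) = 388.22×8 + 2.28×266 + 1.64×184 + 322.50×12 = 3105.76 + 606.48 + 301.76 + 3870 = 7884
ΣP(Year 0)Q(Year 0) = 335.15×8 + 1.96×266 + 1.66×184 + 366.55×12 = 2681.2 + 521.36 + 305.44 + 4398.6 = 7906.6
link = 7884/7906.6 = 0.997142
Link Year 1→Year 2:
ΣP(Year 2)Q(Year 1) = 499.29×7 + 2.46×323 + 1.56×156 + 294.59×13 = 3495.03 + 794.58 + 243.36 + 3829.67 = 8362.64
ΣP(Year 1)Q(Year 1) = 388.22×7 + 2.28×323 + 1.64×156 + 322.50×13 = 2717.54 + 736.44 + 255.84 + 4192.5 = 7902.32
link = 8362.64/7902.32 = 1.058251
Link Year 2→Year 3:
ΣP(Year 3)Q(Year 2) = 480.17×6 + 1.98×320 + 1.29×147 + 347.41×15 = 2881.02 + 633.6 + 189.63 + 5211.15 = 8915.4
ΣP(Year 2)Q(Year 2) = 499.29×6 + 2.46×320 + 1.56×147 + 294.59×15 = 2995.74 + 787.2 + 229.32 + 4418.85 = 8431.11
link = 8915.4/8431.11 = 1.057441
Chained index = 100 × 0.997142 × 1.058251 × 1.057441 = 111.5839

111.58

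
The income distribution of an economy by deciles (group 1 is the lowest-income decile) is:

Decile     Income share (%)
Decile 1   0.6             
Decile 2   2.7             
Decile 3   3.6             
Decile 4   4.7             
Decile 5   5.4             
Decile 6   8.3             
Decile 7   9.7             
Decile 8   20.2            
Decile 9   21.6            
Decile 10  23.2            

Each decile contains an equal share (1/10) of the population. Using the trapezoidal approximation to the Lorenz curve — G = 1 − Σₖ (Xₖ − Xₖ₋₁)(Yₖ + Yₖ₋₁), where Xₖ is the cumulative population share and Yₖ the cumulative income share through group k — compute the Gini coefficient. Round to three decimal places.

Cumulative income shares Yₖ: 0.0060, 0.0330, 0.0690, 0.1160, 0.1700, 0.2530, 0.3500, 0.5520, 0.7680, 1.0000
Σ (Xₖ−Xₖ₋₁)(Yₖ+Yₖ₋₁) = (1/10)(0.0060+0.0000) + (1/10)(0.0330+0.0060) + (1/10)(0.0690+0.0330) + (1/10)(0.1160+0.0690) + (1/10)(0.1700+0.1160) + (1/10)(0.2530+0.1700) + (1/10)(0.3500+0.2530) + (1/10)(0.5520+0.3500) + (1/10)(0.7680+0.5520) + (1/10)(1.0000+0.7680)
  = 0.0006 + 0.0039 + 0.0102 + 0.0185 + 0.0286 + 0.0423 + 0.0603 + 0.0902 + 0.1320 + 0.1768 = 0.5634
G = 1 − 0.5634 = 0.4366

0.437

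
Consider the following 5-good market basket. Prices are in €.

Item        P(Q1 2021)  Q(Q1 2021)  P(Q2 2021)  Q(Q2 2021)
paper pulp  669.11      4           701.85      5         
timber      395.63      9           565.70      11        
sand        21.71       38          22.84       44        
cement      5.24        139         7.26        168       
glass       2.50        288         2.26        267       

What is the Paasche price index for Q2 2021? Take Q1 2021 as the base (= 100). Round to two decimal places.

Paasche price index uses current-period quantities as weights.
ΣP(Q2 2021)·Q(Q2 2021) = 701.85×5 + 565.70×11 + 22.84×44 + 7.26×168 + 2.26×267 = 3509.25 + 6222.7 + 1004.96 + 1219.68 + 603.42 = 12560.01
ΣP(Q1 2021)·Q(Q2 2021) = 669.11×5 + 395.63×11 + 21.71×44 + 5.24×168 + 2.50×267 = 3345.55 + 4351.93 + 955.24 + 880.32 + 667.5 = 10200.54
Index = 12560.01 / 10200.54 × 100 = 123.1308

123.13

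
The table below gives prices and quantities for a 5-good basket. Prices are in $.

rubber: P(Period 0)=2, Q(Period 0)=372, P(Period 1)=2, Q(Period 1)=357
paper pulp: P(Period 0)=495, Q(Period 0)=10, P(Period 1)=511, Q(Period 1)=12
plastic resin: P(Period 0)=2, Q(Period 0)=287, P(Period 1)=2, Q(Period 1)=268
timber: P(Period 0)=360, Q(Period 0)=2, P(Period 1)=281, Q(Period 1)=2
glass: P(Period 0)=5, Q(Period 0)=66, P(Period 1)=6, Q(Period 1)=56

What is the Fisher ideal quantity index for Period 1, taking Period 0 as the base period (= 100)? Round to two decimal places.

112.01

Laspeyres component (base-period weights):
ΣP(Period 0)Q(Period 1) = 2×357 + 495×12 + 2×268 + 360×2 + 5×56 = 714 + 5940 + 536 + 720 + 280 = 8190
ΣP(Period 0)Q(Period 0) = 2×372 + 495×10 + 2×287 + 360×2 + 5×66 = 744 + 4950 + 574 + 720 + 330 = 7318
L = 8190 / 7318 × 100 = 111.9158
Paasche component (current-period weights):
ΣP(Period 1)Q(Period 1) = 2×357 + 511×12 + 2×268 + 281×2 + 6×56 = 714 + 6132 + 536 + 562 + 336 = 8280
ΣP(Period 1)Q(Period 0) = 2×372 + 511×10 + 2×287 + 281×2 + 6×66 = 744 + 5110 + 574 + 562 + 396 = 7386
P = 8280 / 7386 × 100 = 112.1040
Fisher = √(L × P) = √(111.9158 × 112.1040) = 112.0099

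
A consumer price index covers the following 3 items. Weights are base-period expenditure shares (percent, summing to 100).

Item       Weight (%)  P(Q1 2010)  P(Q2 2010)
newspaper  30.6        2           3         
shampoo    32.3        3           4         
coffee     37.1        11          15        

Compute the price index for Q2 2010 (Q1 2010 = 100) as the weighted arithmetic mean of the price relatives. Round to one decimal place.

139.6

newspaper: 30.6 × (3/2) = 30.6 × 1.500000 = 45.9000
shampoo: 32.3 × (4/3) = 32.3 × 1.333333 = 43.0667
coffee: 37.1 × (15/11) = 37.1 × 1.363636 = 50.5909
Index = Σ wᵢ·(p₁ᵢ/p₀ᵢ) = 45.9000 + 43.0667 + 50.5909 = 139.5576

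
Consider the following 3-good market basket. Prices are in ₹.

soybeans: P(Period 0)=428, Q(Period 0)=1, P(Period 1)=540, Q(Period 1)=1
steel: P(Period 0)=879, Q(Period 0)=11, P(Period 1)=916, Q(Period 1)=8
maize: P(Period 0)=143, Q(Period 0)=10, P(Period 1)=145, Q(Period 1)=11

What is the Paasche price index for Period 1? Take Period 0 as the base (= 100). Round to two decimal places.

104.76

Paasche price index uses current-period quantities as weights.
ΣP(Period 1)·Q(Period 1) = 540×1 + 916×8 + 145×11 = 540 + 7328 + 1595 = 9463
ΣP(Period 0)·Q(Period 1) = 428×1 + 879×8 + 143×11 = 428 + 7032 + 1573 = 9033
Index = 9463 / 9033 × 100 = 104.7603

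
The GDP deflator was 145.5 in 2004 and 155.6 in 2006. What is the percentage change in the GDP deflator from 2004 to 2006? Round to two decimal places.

Change = (155.6 − 145.5) / 145.5 × 100
       = 10.1 / 145.5 × 100 = 6.9416%

6.94%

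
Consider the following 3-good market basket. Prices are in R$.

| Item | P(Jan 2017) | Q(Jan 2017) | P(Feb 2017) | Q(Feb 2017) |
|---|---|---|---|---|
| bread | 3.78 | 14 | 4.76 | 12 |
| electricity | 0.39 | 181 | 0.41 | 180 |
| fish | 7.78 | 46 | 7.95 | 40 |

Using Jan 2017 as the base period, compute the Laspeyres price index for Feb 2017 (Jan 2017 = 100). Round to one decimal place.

Laspeyres price index uses base-period quantities as weights.
ΣP(Feb 2017)·Q(Jan 2017) = 4.76×14 + 0.41×181 + 7.95×46 = 66.64 + 74.21 + 365.7 = 506.55
ΣP(Jan 2017)·Q(Jan 2017) = 3.78×14 + 0.39×181 + 7.78×46 = 52.92 + 70.59 + 357.88 = 481.39
Index = 506.55 / 481.39 × 100 = 105.2265

105.2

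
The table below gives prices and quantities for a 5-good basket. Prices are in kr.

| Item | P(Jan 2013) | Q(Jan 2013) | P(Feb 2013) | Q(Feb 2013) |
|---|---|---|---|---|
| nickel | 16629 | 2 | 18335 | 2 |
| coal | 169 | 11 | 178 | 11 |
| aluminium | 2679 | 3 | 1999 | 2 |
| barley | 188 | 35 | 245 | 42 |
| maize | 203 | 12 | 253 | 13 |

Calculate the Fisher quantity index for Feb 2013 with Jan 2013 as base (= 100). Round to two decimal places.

98.85

Laspeyres component (base-period weights):
ΣP(Jan 2013)Q(Feb 2013) = 16629×2 + 169×11 + 2679×2 + 188×42 + 203×13 = 33258 + 1859 + 5358 + 7896 + 2639 = 51010
ΣP(Jan 2013)Q(Jan 2013) = 16629×2 + 169×11 + 2679×3 + 188×35 + 203×12 = 33258 + 1859 + 8037 + 6580 + 2436 = 52170
L = 51010 / 52170 × 100 = 97.7765
Paasche component (current-period weights):
ΣP(Feb 2013)Q(Feb 2013) = 18335×2 + 178×11 + 1999×2 + 245×42 + 253×13 = 36670 + 1958 + 3998 + 10290 + 3289 = 56205
ΣP(Feb 2013)Q(Jan 2013) = 18335×2 + 178×11 + 1999×3 + 245×35 + 253×12 = 36670 + 1958 + 5997 + 8575 + 3036 = 56236
P = 56205 / 56236 × 100 = 99.9449
Fisher = √(L × P) = √(97.7765 × 99.9449) = 98.8547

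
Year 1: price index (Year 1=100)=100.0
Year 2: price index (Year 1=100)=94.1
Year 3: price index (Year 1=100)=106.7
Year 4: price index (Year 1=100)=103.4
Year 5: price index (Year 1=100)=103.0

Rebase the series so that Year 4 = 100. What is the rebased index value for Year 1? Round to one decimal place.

96.7

Rebased(Year 1) = 100.0 / 103.4 × 100 = 96.7118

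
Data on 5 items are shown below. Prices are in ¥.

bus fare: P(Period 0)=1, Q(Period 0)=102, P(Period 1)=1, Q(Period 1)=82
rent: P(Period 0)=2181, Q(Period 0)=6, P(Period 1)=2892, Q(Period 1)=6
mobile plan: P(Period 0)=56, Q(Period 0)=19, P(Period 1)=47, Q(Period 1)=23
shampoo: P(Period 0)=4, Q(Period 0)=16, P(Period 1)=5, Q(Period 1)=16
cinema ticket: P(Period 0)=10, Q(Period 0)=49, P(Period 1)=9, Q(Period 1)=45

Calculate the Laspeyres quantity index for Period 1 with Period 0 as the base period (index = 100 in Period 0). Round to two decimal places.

Laspeyres quantity index uses base-period prices as weights.
ΣP(Period 0)·Q(Period 1) = 1×82 + 2181×6 + 56×23 + 4×16 + 10×45 = 82 + 13086 + 1288 + 64 + 450 = 14970
ΣP(Period 0)·Q(Period 0) = 1×102 + 2181×6 + 56×19 + 4×16 + 10×49 = 102 + 13086 + 1064 + 64 + 490 = 14806
Index = 14970 / 14806 × 100 = 101.1077

101.11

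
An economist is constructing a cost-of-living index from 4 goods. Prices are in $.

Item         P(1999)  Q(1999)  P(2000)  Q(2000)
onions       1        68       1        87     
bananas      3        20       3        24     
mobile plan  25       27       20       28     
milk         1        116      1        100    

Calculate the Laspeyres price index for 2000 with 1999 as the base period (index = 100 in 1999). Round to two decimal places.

Laspeyres price index uses base-period quantities as weights.
ΣP(2000)·Q(1999) = 1×68 + 3×20 + 20×27 + 1×116 = 68 + 60 + 540 + 116 = 784
ΣP(1999)·Q(1999) = 1×68 + 3×20 + 25×27 + 1×116 = 68 + 60 + 675 + 116 = 919
Index = 784 / 919 × 100 = 85.3101

85.31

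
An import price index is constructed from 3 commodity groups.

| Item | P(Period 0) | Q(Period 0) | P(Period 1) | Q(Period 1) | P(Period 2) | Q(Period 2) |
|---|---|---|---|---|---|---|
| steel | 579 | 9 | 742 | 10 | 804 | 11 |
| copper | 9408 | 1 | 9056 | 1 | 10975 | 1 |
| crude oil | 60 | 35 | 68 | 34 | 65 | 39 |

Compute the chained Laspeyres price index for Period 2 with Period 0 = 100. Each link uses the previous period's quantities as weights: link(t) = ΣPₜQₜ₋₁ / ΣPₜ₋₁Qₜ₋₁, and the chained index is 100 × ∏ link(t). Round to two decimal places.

122.40

Link Period 0→Period 1:
ΣP(Period 1)Q(Period 0) = 742×9 + 9056×1 + 68×35 = 6678 + 9056 + 2380 = 18114
ΣP(Period 0)Q(Period 0) = 579×9 + 9408×1 + 60×35 = 5211 + 9408 + 2100 = 16719
link = 18114/16719 = 1.083438
Link Period 1→Period 2:
ΣP(Period 2)Q(Period 1) = 804×10 + 10975×1 + 65×34 = 8040 + 10975 + 2210 = 21225
ΣP(Period 1)Q(Period 1) = 742×10 + 9056×1 + 68×34 = 7420 + 9056 + 2312 = 18788
link = 21225/18788 = 1.129710
Chained index = 100 × 1.083438 × 1.129710 = 122.3971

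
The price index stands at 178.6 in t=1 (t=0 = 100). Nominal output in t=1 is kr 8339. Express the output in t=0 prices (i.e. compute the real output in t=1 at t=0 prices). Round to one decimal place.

4669.1

Real = Nominal ÷ (Index/100) = 8339 ÷ (178.6/100)
     = 8339 ÷ 1.786 = 4669.0929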